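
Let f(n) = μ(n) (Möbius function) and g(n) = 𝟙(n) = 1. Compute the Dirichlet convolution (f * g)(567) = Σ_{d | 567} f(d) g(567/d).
(μ * 𝟙)(567) = 0

Divisors of 567: [1, 3, 7, 9, 21, 27, 63, 81, 189, 567]. For each d | 567:
  d = 1: μ(1) · 𝟙(567/1) = 1 · 1 = 1
  d = 3: μ(3) · 𝟙(567/3) = -1 · 1 = -1
  d = 7: μ(7) · 𝟙(567/7) = -1 · 1 = -1
  d = 9: μ(9) · 𝟙(567/9) = 0 · 1 = 0
  d = 21: μ(21) · 𝟙(567/21) = 1 · 1 = 1
  d = 27: μ(27) · 𝟙(567/27) = 0 · 1 = 0
  d = 63: μ(63) · 𝟙(567/63) = 0 · 1 = 0
  d = 81: μ(81) · 𝟙(567/81) = 0 · 1 = 0
  d = 189: μ(189) · 𝟙(567/189) = 0 · 1 = 0
  d = 567: μ(567) · 𝟙(567/567) = 0 · 1 = 0
Summing: (μ * 𝟙)(567) = 1 + -1 + -1 + 0 + 1 + 0 + 0 + 0 + 0 + 0 = 0.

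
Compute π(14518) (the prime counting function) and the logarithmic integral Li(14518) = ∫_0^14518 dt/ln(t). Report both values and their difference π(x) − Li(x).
π(14518) = 1699;  Li(14518) ≈ 1726.41;  π(x) − Li(x) ≈ -27.41.

Direct count of primes ≤ 14518 gives π(14518) = 1699. Numerical evaluation of the logarithmic integral gives Li(14518) ≈ 1726.41. The difference π(x) − Li(x) ≈ -27.41 is typically negative for small/moderate x (Li(x) overestimates), though Littlewood's theorem shows this sign changes infinitely often.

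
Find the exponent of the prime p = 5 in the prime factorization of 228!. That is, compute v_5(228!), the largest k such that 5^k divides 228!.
v_5(228!) = 55

Legendre's formula: v_p(n!) = Σ_{k ≥ 1} ⌊n / p^k⌋. For p = 5, n = 228, the terms are:
  ⌊228/5^1⌋ = ⌊228/5⌋ = 45
  ⌊228/5^2⌋ = ⌊228/25⌋ = 9
  ⌊228/5^3⌋ = ⌊228/125⌋ = 1
(the next term ⌊228/5^4⌋ = 0, terminating the sum). Summing: v_5(228!) = 45 + 9 + 1 = 55.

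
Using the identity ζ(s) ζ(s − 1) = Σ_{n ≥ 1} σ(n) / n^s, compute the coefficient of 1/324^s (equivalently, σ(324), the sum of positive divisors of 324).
σ(324) = 847

In the product (Σ m^0/m^s)(Σ k / k^s) = Σ (Σ_{d | n} d) / n^s, the coefficient of 1/n^s is σ(n) = Σ_{d | n} d. For n = 324, divisors are [1, 2, 3, 4, 6, 9, 12, 18, 27, 36, 54, 81, 108, 162, 324]; summing: σ(324) = 847.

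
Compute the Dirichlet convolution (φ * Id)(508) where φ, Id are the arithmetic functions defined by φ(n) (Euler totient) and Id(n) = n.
(φ * Id)(508) = 2024

Divisors of 508: [1, 2, 4, 127, 254, 508]. For each d | 508:
  d = 1: φ(1) · Id(508/1) = 1 · 508 = 508
  d = 2: φ(2) · Id(508/2) = 1 · 254 = 254
  d = 4: φ(4) · Id(508/4) = 2 · 127 = 254
  d = 127: φ(127) · Id(508/127) = 126 · 4 = 504
  d = 254: φ(254) · Id(508/254) = 126 · 2 = 252
  d = 508: φ(508) · Id(508/508) = 252 · 1 = 252
Summing: (φ * Id)(508) = 508 + 254 + 254 + 504 + 252 + 252 = 2024.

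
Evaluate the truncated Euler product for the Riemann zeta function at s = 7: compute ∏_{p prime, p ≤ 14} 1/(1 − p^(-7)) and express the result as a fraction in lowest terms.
∏ = 3823532992398595385956921875/3791873603058129477401581447

The primes p ≤ 14 are [2, 3, 5, 7, 11, 13]. For each prime, (1 − 1/p^7)^(-1) = p^7 / (p^7 − 1). The product is (1 − 1/2^7)^(-1), (1 − 1/3^7)^(-1), (1 − 1/5^7)^(-1), (1 − 1/7^7)^(-1), (1 − 1/11^7)^(-1), (1 − 1/13^7)^(-1) = ∏ p^7 / (p^7 − 1) = 3823532992398595385956921875/3791873603058129477401581447.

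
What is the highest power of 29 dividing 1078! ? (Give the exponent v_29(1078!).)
v_29(1078!) = 38

Legendre's formula: v_p(n!) = Σ_{k ≥ 1} ⌊n / p^k⌋. For p = 29, n = 1078, the terms are:
  ⌊1078/29^1⌋ = ⌊1078/29⌋ = 37
  ⌊1078/29^2⌋ = ⌊1078/841⌋ = 1
(the next term ⌊1078/29^3⌋ = 0, terminating the sum). Summing: v_29(1078!) = 37 + 1 = 38.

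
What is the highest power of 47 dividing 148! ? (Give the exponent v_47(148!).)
v_47(148!) = 3

Legendre's formula: v_p(n!) = Σ_{k ≥ 1} ⌊n / p^k⌋. For p = 47, n = 148, the terms are:
  ⌊148/47^1⌋ = ⌊148/47⌋ = 3
(the next term ⌊148/47^2⌋ = 0, terminating the sum). Summing: v_47(148!) = 3 = 3.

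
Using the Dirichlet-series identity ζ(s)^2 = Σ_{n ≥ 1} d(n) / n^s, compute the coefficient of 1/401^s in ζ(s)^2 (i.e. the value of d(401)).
d(401) = 2

ζ(s)^2 = (Σ 1/m^s)(Σ 1/k^s). The coefficient of 1/n^s in the product is the number of ordered pairs (m, k) with mk = n, which equals d(n). For n = 401, divisors are [1, 401], so d(401) = 2.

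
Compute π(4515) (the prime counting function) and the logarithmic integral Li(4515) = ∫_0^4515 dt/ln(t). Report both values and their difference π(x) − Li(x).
π(4515) = 612;  Li(4515) ≈ 627.00;  π(x) − Li(x) ≈ -15.00.

Direct count of primes ≤ 4515 gives π(4515) = 612. Numerical evaluation of the logarithmic integral gives Li(4515) ≈ 627.00. The difference π(x) − Li(x) ≈ -15.00 is typically negative for small/moderate x (Li(x) overestimates), though Littlewood's theorem shows this sign changes infinitely often.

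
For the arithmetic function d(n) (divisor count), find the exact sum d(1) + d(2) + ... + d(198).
Σ_{n ≤ 198} d(n) = 1084

Compute d(n) for each 1 ≤ n ≤ 198: d(1) = 1, d(2) = 2, d(3) = 2, d(4) = 3, d(5) = 2, d(6) = 4, d(7) = 2, d(8) = 4, d(9) = 3, d(10) = 4, d(11) = 2, d(12) = 6, d(13) = 2, d(14) = 4, d(15) = 4, d(16) = 5, d(17) = 2, d(18) = 6, d(19) = 2, d(20) = 6, d(21) = 4, d(22) = 4, d(23) = 2, d(24) = 8, d(25) = 3, d(26) = 4, d(27) = 4, d(28) = 6, d(29) = 2, d(30) = 8, d(31) = 2, d(32) = 6, d(33) = 4, d(34) = 4, d(35) = 4, d(36) = 9, d(37) = 2, d(38) = 4, d(39) = 4, d(40) = 8, d(41) = 2, d(42) = 8, d(43) = 2, d(44) = 6, d(45) = 6, d(46) = 4, d(47) = 2, d(48) = 10, d(49) = 3, d(50) = 6, d(51) = 4, d(52) = 6, d(53) = 2, d(54) = 8, d(55) = 4, d(56) = 8, d(57) = 4, d(58) = 4, d(59) = 2, d(60) = 12, d(61) = 2, d(62) = 4, d(63) = 6, d(64) = 7, d(65) = 4, d(66) = 8, d(67) = 2, d(68) = 6, d(69) = 4, d(70) = 8, d(71) = 2, d(72) = 12, d(73) = 2, d(74) = 4, d(75) = 6, d(76) = 6, d(77) = 4, d(78) = 8, d(79) = 2, d(80) = 10, d(81) = 5, d(82) = 4, d(83) = 2, d(84) = 12, d(85) = 4, d(86) = 4, d(87) = 4, d(88) = 8, d(89) = 2, d(90) = 12, d(91) = 4, d(92) = 6, d(93) = 4, d(94) = 4, d(95) = 4, d(96) = 12, d(97) = 2, d(98) = 6, d(99) = 6, d(100) = 9, d(101) = 2, d(102) = 8, d(103) = 2, d(104) = 8, d(105) = 8, d(106) = 4, d(107) = 2, d(108) = 12, d(109) = 2, d(110) = 8, d(111) = 4, d(112) = 10, d(113) = 2, d(114) = 8, d(115) = 4, d(116) = 6, d(117) = 6, d(118) = 4, d(119) = 4, d(120) = 16, d(121) = 3, d(122) = 4, d(123) = 4, d(124) = 6, d(125) = 4, d(126) = 12, d(127) = 2, d(128) = 8, d(129) = 4, d(130) = 8, d(131) = 2, d(132) = 12, d(133) = 4, d(134) = 4, d(135) = 8, d(136) = 8, d(137) = 2, d(138) = 8, d(139) = 2, d(140) = 12, d(141) = 4, d(142) = 4, d(143) = 4, d(144) = 15, d(145) = 4, d(146) = 4, d(147) = 6, d(148) = 6, d(149) = 2, d(150) = 12, d(151) = 2, d(152) = 8, d(153) = 6, d(154) = 8, d(155) = 4, d(156) = 12, d(157) = 2, d(158) = 4, d(159) = 4, d(160) = 12, d(161) = 4, d(162) = 10, d(163) = 2, d(164) = 6, d(165) = 8, d(166) = 4, d(167) = 2, d(168) = 16, d(169) = 3, d(170) = 8, d(171) = 6, d(172) = 6, d(173) = 2, d(174) = 8, d(175) = 6, d(176) = 10, d(177) = 4, d(178) = 4, d(179) = 2, d(180) = 18, d(181) = 2, d(182) = 8, d(183) = 4, d(184) = 8, d(185) = 4, d(186) = 8, d(187) = 4, d(188) = 6, d(189) = 8, d(190) = 8, d(191) = 2, d(192) = 14, d(193) = 2, d(194) = 4, d(195) = 8, d(196) = 9, d(197) = 2, d(198) = 12. Summing all 198 values: 1084. (Dirichlet's divisor formula: Σ_{n ≤ x} d(n) = x ln(x) + (2γ − 1) x + O(√x). For x = 198, the asymptotic estimate is ≈ 1077.65.)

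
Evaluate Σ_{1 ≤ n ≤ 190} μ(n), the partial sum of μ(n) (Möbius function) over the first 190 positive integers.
Σ_{n ≤ 190} μ(n) = -4

Compute μ(n) for each 1 ≤ n ≤ 190: μ(1) = 1, μ(2) = -1, μ(3) = -1, μ(4) = 0, μ(5) = -1, μ(6) = 1, μ(7) = -1, μ(8) = 0, μ(9) = 0, μ(10) = 1, μ(11) = -1, μ(12) = 0, μ(13) = -1, μ(14) = 1, μ(15) = 1, μ(16) = 0, μ(17) = -1, μ(18) = 0, μ(19) = -1, μ(20) = 0, μ(21) = 1, μ(22) = 1, μ(23) = -1, μ(24) = 0, μ(25) = 0, μ(26) = 1, μ(27) = 0, μ(28) = 0, μ(29) = -1, μ(30) = -1, μ(31) = -1, μ(32) = 0, μ(33) = 1, μ(34) = 1, μ(35) = 1, μ(36) = 0, μ(37) = -1, μ(38) = 1, μ(39) = 1, μ(40) = 0, μ(41) = -1, μ(42) = -1, μ(43) = -1, μ(44) = 0, μ(45) = 0, μ(46) = 1, μ(47) = -1, μ(48) = 0, μ(49) = 0, μ(50) = 0, μ(51) = 1, μ(52) = 0, μ(53) = -1, μ(54) = 0, μ(55) = 1, μ(56) = 0, μ(57) = 1, μ(58) = 1, μ(59) = -1, μ(60) = 0, μ(61) = -1, μ(62) = 1, μ(63) = 0, μ(64) = 0, μ(65) = 1, μ(66) = -1, μ(67) = -1, μ(68) = 0, μ(69) = 1, μ(70) = -1, μ(71) = -1, μ(72) = 0, μ(73) = -1, μ(74) = 1, μ(75) = 0, μ(76) = 0, μ(77) = 1, μ(78) = -1, μ(79) = -1, μ(80) = 0, μ(81) = 0, μ(82) = 1, μ(83) = -1, μ(84) = 0, μ(85) = 1, μ(86) = 1, μ(87) = 1, μ(88) = 0, μ(89) = -1, μ(90) = 0, μ(91) = 1, μ(92) = 0, μ(93) = 1, μ(94) = 1, μ(95) = 1, μ(96) = 0, μ(97) = -1, μ(98) = 0, μ(99) = 0, μ(100) = 0, μ(101) = -1, μ(102) = -1, μ(103) = -1, μ(104) = 0, μ(105) = -1, μ(106) = 1, μ(107) = -1, μ(108) = 0, μ(109) = -1, μ(110) = -1, μ(111) = 1, μ(112) = 0, μ(113) = -1, μ(114) = -1, μ(115) = 1, μ(116) = 0, μ(117) = 0, μ(118) = 1, μ(119) = 1, μ(120) = 0, μ(121) = 0, μ(122) = 1, μ(123) = 1, μ(124) = 0, μ(125) = 0, μ(126) = 0, μ(127) = -1, μ(128) = 0, μ(129) = 1, μ(130) = -1, μ(131) = -1, μ(132) = 0, μ(133) = 1, μ(134) = 1, μ(135) = 0, μ(136) = 0, μ(137) = -1, μ(138) = -1, μ(139) = -1, μ(140) = 0, μ(141) = 1, μ(142) = 1, μ(143) = 1, μ(144) = 0, μ(145) = 1, μ(146) = 1, μ(147) = 0, μ(148) = 0, μ(149) = -1, μ(150) = 0, μ(151) = -1, μ(152) = 0, μ(153) = 0, μ(154) = -1, μ(155) = 1, μ(156) = 0, μ(157) = -1, μ(158) = 1, μ(159) = 1, μ(160) = 0, μ(161) = 1, μ(162) = 0, μ(163) = -1, μ(164) = 0, μ(165) = -1, μ(166) = 1, μ(167) = -1, μ(168) = 0, μ(169) = 0, μ(170) = -1, μ(171) = 0, μ(172) = 0, μ(173) = -1, μ(174) = -1, μ(175) = 0, μ(176) = 0, μ(177) = 1, μ(178) = 1, μ(179) = -1, μ(180) = 0, μ(181) = -1, μ(182) = -1, μ(183) = 1, μ(184) = 0, μ(185) = 1, μ(186) = -1, μ(187) = 1, μ(188) = 0, μ(189) = 0, μ(190) = -1. Summing all 190 values: -4. (Mertens function M(x) = Σ_{n ≤ x} μ(n); on average M(x) should be small (PNT ⟺ M(x) = o(x)).)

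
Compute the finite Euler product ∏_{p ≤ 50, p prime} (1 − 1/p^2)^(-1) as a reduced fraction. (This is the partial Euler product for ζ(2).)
∏ = 162139622078364740433577733/98952027459385036898304000

The primes p ≤ 50 are [2, 3, 5, 7, 11, 13, 17, 19, 23, 29, 31, 37, 41, 43, 47]. For each prime, (1 − 1/p^2)^(-1) = p^2 / (p^2 − 1). The product is (1 − 1/2^2)^(-1), (1 − 1/3^2)^(-1), (1 − 1/5^2)^(-1), (1 − 1/7^2)^(-1), (1 − 1/11^2)^(-1), (1 − 1/13^2)^(-1), (1 − 1/17^2)^(-1), (1 − 1/19^2)^(-1), (1 − 1/23^2)^(-1), (1 − 1/29^2)^(-1), (1 − 1/31^2)^(-1), (1 − 1/37^2)^(-1), (1 − 1/41^2)^(-1), (1 − 1/43^2)^(-1), (1 − 1/47^2)^(-1) = ∏ p^2 / (p^2 − 1) = 162139622078364740433577733/98952027459385036898304000.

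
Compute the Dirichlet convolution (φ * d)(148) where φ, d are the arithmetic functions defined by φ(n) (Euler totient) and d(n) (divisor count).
(φ * d)(148) = 266

Divisors of 148: [1, 2, 4, 37, 74, 148]. For each d | 148:
  d = 1: φ(1) · d(148/1) = 1 · 6 = 6
  d = 2: φ(2) · d(148/2) = 1 · 4 = 4
  d = 4: φ(4) · d(148/4) = 2 · 2 = 4
  d = 37: φ(37) · d(148/37) = 36 · 3 = 108
  d = 74: φ(74) · d(148/74) = 36 · 2 = 72
  d = 148: φ(148) · d(148/148) = 72 · 1 = 72
Summing: (φ * d)(148) = 6 + 4 + 4 + 108 + 72 + 72 = 266.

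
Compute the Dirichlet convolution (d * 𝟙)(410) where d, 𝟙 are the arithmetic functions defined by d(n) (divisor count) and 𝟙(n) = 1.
(d * 𝟙)(410) = 27

Divisors of 410: [1, 2, 5, 10, 41, 82, 205, 410]. For each d | 410:
  d = 1: d(1) · 𝟙(410/1) = 1 · 1 = 1
  d = 2: d(2) · 𝟙(410/2) = 2 · 1 = 2
  d = 5: d(5) · 𝟙(410/5) = 2 · 1 = 2
  d = 10: d(10) · 𝟙(410/10) = 4 · 1 = 4
  d = 41: d(41) · 𝟙(410/41) = 2 · 1 = 2
  d = 82: d(82) · 𝟙(410/82) = 4 · 1 = 4
  d = 205: d(205) · 𝟙(410/205) = 4 · 1 = 4
  d = 410: d(410) · 𝟙(410/410) = 8 · 1 = 8
Summing: (d * 𝟙)(410) = 1 + 2 + 2 + 4 + 2 + 4 + 4 + 8 = 27.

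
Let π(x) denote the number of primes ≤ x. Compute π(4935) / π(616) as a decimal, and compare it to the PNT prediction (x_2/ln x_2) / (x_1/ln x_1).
π(4935)/π(616) = 659/112 ≈ 5.8839;  PNT prediction ≈ 6.0511.

π(616) = 112 and π(4935) = 659, so π(4935)/π(616) ≈ 5.8839. The PNT-predicted ratio is (4935/ln(4935)) / (616/ln(616)) ≈ 6.0511. The two agree to within a few percent, as expected.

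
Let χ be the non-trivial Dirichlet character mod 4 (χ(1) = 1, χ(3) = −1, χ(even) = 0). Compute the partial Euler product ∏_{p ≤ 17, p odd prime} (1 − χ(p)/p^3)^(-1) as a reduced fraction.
∏ = 87995602569875/90796952813568

The odd primes p ≤ 17 are [3, 5, 7, 11, 13, 17]. For each, χ(p) = 1 if p ≡ 1 mod 4, χ(p) = −1 if p ≡ 3 mod 4. Taking (1 − χ(p)/p^3)^(-1) = p^3/(p^3 − χ(p)): (1 − (-1)/3^3)^(-1) · (1 − (1)/5^3)^(-1) · (1 − (-1)/7^3)^(-1) · (1 − (-1)/11^3)^(-1) · (1 − (1)/13^3)^(-1) · (1 − (1)/17^3)^(-1) = 87995602569875/90796952813568.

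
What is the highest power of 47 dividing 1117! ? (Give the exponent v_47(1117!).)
v_47(1117!) = 23

Legendre's formula: v_p(n!) = Σ_{k ≥ 1} ⌊n / p^k⌋. For p = 47, n = 1117, the terms are:
  ⌊1117/47^1⌋ = ⌊1117/47⌋ = 23
(the next term ⌊1117/47^2⌋ = 0, terminating the sum). Summing: v_47(1117!) = 23 = 23.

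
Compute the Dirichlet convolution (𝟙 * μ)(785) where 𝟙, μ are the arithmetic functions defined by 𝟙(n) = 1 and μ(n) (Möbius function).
(𝟙 * μ)(785) = 0

Divisors of 785: [1, 5, 157, 785]. For each d | 785:
  d = 1: 𝟙(1) · μ(785/1) = 1 · 1 = 1
  d = 5: 𝟙(5) · μ(785/5) = 1 · -1 = -1
  d = 157: 𝟙(157) · μ(785/157) = 1 · -1 = -1
  d = 785: 𝟙(785) · μ(785/785) = 1 · 1 = 1
Summing: (𝟙 * μ)(785) = 1 + -1 + -1 + 1 = 0.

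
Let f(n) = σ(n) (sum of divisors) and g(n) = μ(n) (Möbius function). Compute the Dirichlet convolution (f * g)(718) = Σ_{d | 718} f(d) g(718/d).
(σ * μ)(718) = 718

Divisors of 718: [1, 2, 359, 718]. For each d | 718:
  d = 1: σ(1) · μ(718/1) = 1 · 1 = 1
  d = 2: σ(2) · μ(718/2) = 3 · -1 = -3
  d = 359: σ(359) · μ(718/359) = 360 · -1 = -360
  d = 718: σ(718) · μ(718/718) = 1080 · 1 = 1080
Summing: (σ * μ)(718) = 1 + -3 + -360 + 1080 = 718.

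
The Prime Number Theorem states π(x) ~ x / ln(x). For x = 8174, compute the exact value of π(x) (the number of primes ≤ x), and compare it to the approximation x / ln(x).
π(8174) = 1026;  x/ln(x) ≈ 907.34;  relative error ≈ 11.56%.

Directly count primes up to 8174: π(8174) = 1026. The PNT approximation gives 8174/ln(8174) ≈ 8174/9.00871 ≈ 907.34. Relative error (π(x) − x/ln(x)) / π(x) ≈ 11.56%; the approximation is known to undercount slightly (Li(x) is a better estimate).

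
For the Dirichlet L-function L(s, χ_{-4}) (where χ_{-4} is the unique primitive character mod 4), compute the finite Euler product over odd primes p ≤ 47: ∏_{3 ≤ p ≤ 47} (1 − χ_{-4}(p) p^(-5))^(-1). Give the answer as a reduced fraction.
∏ = 7508883803148623376075754946450365737429310788606076172798130278074505/7537845509642297199917174706861149114875564283464393121061743521431552

The odd primes p ≤ 47 are [3, 5, 7, 11, 13, 17, 19, 23, 29, 31, 37, 41, 43, 47]. For each, χ(p) = 1 if p ≡ 1 mod 4, χ(p) = −1 if p ≡ 3 mod 4. Taking (1 − χ(p)/p^5)^(-1) = p^5/(p^5 − χ(p)): (1 − (-1)/3^5)^(-1) · (1 − (1)/5^5)^(-1) · (1 − (-1)/7^5)^(-1) · (1 − (-1)/11^5)^(-1) · (1 − (1)/13^5)^(-1) · (1 − (1)/17^5)^(-1) · (1 − (-1)/19^5)^(-1) · (1 − (-1)/23^5)^(-1) · (1 − (1)/29^5)^(-1) · (1 − (-1)/31^5)^(-1) · (1 − (1)/37^5)^(-1) · (1 − (1)/41^5)^(-1) · (1 − (-1)/43^5)^(-1) · (1 − (-1)/47^5)^(-1) = 7508883803148623376075754946450365737429310788606076172798130278074505/7537845509642297199917174706861149114875564283464393121061743521431552.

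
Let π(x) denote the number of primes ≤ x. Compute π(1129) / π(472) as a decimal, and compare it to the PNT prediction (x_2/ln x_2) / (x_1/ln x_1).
π(1129)/π(472) = 189/91 ≈ 2.0769;  PNT prediction ≈ 2.0952.

π(472) = 91 and π(1129) = 189, so π(1129)/π(472) ≈ 2.0769. The PNT-predicted ratio is (1129/ln(1129)) / (472/ln(472)) ≈ 2.0952. The two agree to within a few percent, as expected.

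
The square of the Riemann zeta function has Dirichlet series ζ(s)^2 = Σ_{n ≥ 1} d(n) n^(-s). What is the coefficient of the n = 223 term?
d(223) = 2

ζ(s)^2 = (Σ 1/m^s)(Σ 1/k^s). The coefficient of 1/n^s in the product is the number of ordered pairs (m, k) with mk = n, which equals d(n). For n = 223, divisors are [1, 223], so d(223) = 2.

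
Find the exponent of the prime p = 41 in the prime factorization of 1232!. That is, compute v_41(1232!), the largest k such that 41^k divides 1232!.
v_41(1232!) = 30

Legendre's formula: v_p(n!) = Σ_{k ≥ 1} ⌊n / p^k⌋. For p = 41, n = 1232, the terms are:
  ⌊1232/41^1⌋ = ⌊1232/41⌋ = 30
(the next term ⌊1232/41^2⌋ = 0, terminating the sum). Summing: v_41(1232!) = 30 = 30.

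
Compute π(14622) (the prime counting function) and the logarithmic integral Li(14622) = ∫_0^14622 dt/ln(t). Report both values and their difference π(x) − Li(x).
π(14622) = 1711;  Li(14622) ≈ 1737.26;  π(x) − Li(x) ≈ -26.26.

Direct count of primes ≤ 14622 gives π(14622) = 1711. Numerical evaluation of the logarithmic integral gives Li(14622) ≈ 1737.26. The difference π(x) − Li(x) ≈ -26.26 is typically negative for small/moderate x (Li(x) overestimates), though Littlewood's theorem shows this sign changes infinitely often.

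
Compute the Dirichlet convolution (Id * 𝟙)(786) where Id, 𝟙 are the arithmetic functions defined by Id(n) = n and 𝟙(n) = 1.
(Id * 𝟙)(786) = 1584

Divisors of 786: [1, 2, 3, 6, 131, 262, 393, 786]. For each d | 786:
  d = 1: Id(1) · 𝟙(786/1) = 1 · 1 = 1
  d = 2: Id(2) · 𝟙(786/2) = 2 · 1 = 2
  d = 3: Id(3) · 𝟙(786/3) = 3 · 1 = 3
  d = 6: Id(6) · 𝟙(786/6) = 6 · 1 = 6
  d = 131: Id(131) · 𝟙(786/131) = 131 · 1 = 131
  d = 262: Id(262) · 𝟙(786/262) = 262 · 1 = 262
  d = 393: Id(393) · 𝟙(786/393) = 393 · 1 = 393
  d = 786: Id(786) · 𝟙(786/786) = 786 · 1 = 786
Summing: (Id * 𝟙)(786) = 1 + 2 + 3 + 6 + 131 + 262 + 393 + 786 = 1584.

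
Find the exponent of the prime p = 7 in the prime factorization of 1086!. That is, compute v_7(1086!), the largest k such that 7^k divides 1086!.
v_7(1086!) = 180

Legendre's formula: v_p(n!) = Σ_{k ≥ 1} ⌊n / p^k⌋. For p = 7, n = 1086, the terms are:
  ⌊1086/7^1⌋ = ⌊1086/7⌋ = 155
  ⌊1086/7^2⌋ = ⌊1086/49⌋ = 22
  ⌊1086/7^3⌋ = ⌊1086/343⌋ = 3
(the next term ⌊1086/7^4⌋ = 0, terminating the sum). Summing: v_7(1086!) = 155 + 22 + 3 = 180.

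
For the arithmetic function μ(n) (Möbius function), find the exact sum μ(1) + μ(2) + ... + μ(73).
Σ_{n ≤ 73} μ(n) = -4

Compute μ(n) for each 1 ≤ n ≤ 73: μ(1) = 1, μ(2) = -1, μ(3) = -1, μ(4) = 0, μ(5) = -1, μ(6) = 1, μ(7) = -1, μ(8) = 0, μ(9) = 0, μ(10) = 1, μ(11) = -1, μ(12) = 0, μ(13) = -1, μ(14) = 1, μ(15) = 1, μ(16) = 0, μ(17) = -1, μ(18) = 0, μ(19) = -1, μ(20) = 0, μ(21) = 1, μ(22) = 1, μ(23) = -1, μ(24) = 0, μ(25) = 0, μ(26) = 1, μ(27) = 0, μ(28) = 0, μ(29) = -1, μ(30) = -1, μ(31) = -1, μ(32) = 0, μ(33) = 1, μ(34) = 1, μ(35) = 1, μ(36) = 0, μ(37) = -1, μ(38) = 1, μ(39) = 1, μ(40) = 0, μ(41) = -1, μ(42) = -1, μ(43) = -1, μ(44) = 0, μ(45) = 0, μ(46) = 1, μ(47) = -1, μ(48) = 0, μ(49) = 0, μ(50) = 0, μ(51) = 1, μ(52) = 0, μ(53) = -1, μ(54) = 0, μ(55) = 1, μ(56) = 0, μ(57) = 1, μ(58) = 1, μ(59) = -1, μ(60) = 0, μ(61) = -1, μ(62) = 1, μ(63) = 0, μ(64) = 0, μ(65) = 1, μ(66) = -1, μ(67) = -1, μ(68) = 0, μ(69) = 1, μ(70) = -1, μ(71) = -1, μ(72) = 0, μ(73) = -1. Summing all 73 values: -4. (Mertens function M(x) = Σ_{n ≤ x} μ(n); on average M(x) should be small (PNT ⟺ M(x) = o(x)).)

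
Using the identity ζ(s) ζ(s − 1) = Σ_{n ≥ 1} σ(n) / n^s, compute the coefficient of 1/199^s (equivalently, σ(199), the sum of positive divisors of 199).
σ(199) = 200

In the product (Σ m^0/m^s)(Σ k / k^s) = Σ (Σ_{d | n} d) / n^s, the coefficient of 1/n^s is σ(n) = Σ_{d | n} d. For n = 199, divisors are [1, 199]; summing: σ(199) = 200.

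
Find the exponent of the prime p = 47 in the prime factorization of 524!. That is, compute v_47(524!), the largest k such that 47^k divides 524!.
v_47(524!) = 11

Legendre's formula: v_p(n!) = Σ_{k ≥ 1} ⌊n / p^k⌋. For p = 47, n = 524, the terms are:
  ⌊524/47^1⌋ = ⌊524/47⌋ = 11
(the next term ⌊524/47^2⌋ = 0, terminating the sum). Summing: v_47(524!) = 11 = 11.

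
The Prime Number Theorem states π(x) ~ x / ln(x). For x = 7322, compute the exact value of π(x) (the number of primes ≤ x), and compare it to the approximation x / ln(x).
π(7322) = 933;  x/ln(x) ≈ 822.82;  relative error ≈ 11.81%.

Directly count primes up to 7322: π(7322) = 933. The PNT approximation gives 7322/ln(7322) ≈ 7322/8.89864 ≈ 822.82. Relative error (π(x) − x/ln(x)) / π(x) ≈ 11.81%; the approximation is known to undercount slightly (Li(x) is a better estimate).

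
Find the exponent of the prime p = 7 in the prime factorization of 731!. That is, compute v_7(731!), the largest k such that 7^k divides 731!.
v_7(731!) = 120

Legendre's formula: v_p(n!) = Σ_{k ≥ 1} ⌊n / p^k⌋. For p = 7, n = 731, the terms are:
  ⌊731/7^1⌋ = ⌊731/7⌋ = 104
  ⌊731/7^2⌋ = ⌊731/49⌋ = 14
  ⌊731/7^3⌋ = ⌊731/343⌋ = 2
(the next term ⌊731/7^4⌋ = 0, terminating the sum). Summing: v_7(731!) = 104 + 14 + 2 = 120.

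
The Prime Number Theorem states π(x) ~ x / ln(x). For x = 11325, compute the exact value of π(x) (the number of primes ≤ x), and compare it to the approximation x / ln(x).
π(11325) = 1369;  x/ln(x) ≈ 1213.21;  relative error ≈ 11.38%.

Directly count primes up to 11325: π(11325) = 1369. The PNT approximation gives 11325/ln(11325) ≈ 11325/9.33477 ≈ 1213.21. Relative error (π(x) − x/ln(x)) / π(x) ≈ 11.38%; the approximation is known to undercount slightly (Li(x) is a better estimate).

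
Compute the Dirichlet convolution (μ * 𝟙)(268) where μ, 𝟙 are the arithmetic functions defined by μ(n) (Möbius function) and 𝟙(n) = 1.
(μ * 𝟙)(268) = 0

Divisors of 268: [1, 2, 4, 67, 134, 268]. For each d | 268:
  d = 1: μ(1) · 𝟙(268/1) = 1 · 1 = 1
  d = 2: μ(2) · 𝟙(268/2) = -1 · 1 = -1
  d = 4: μ(4) · 𝟙(268/4) = 0 · 1 = 0
  d = 67: μ(67) · 𝟙(268/67) = -1 · 1 = -1
  d = 134: μ(134) · 𝟙(268/134) = 1 · 1 = 1
  d = 268: μ(268) · 𝟙(268/268) = 0 · 1 = 0
Summing: (μ * 𝟙)(268) = 1 + -1 + 0 + -1 + 1 + 0 = 0.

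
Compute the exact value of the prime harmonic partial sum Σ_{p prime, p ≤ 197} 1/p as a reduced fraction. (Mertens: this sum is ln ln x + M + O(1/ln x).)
Σ 1/p = 76196574135067008118914163673288637004399442476398684669741544152346284384175423/39195588149163123383161804554421175259738677336198748467804183290796540382737190

π(197) = 45, so the primes ≤ 197 are [2, 3, 5, 7, 11, 13, 17, 19, 23, 29, 31, 37, 41, 43, 47, 53, 59, 61, 67, 71, 73, 79, 83, 89, 97, 101, 103, 107, 109, 113, 127, 131, 137, 139, 149, 151, 157, 163, 167, 173, 179, 181, 191, 193, 197]. Summing 1/p over these primes: 76196574135067008118914163673288637004399442476398684669741544152346284384175423/39195588149163123383161804554421175259738677336198748467804183290796540382737190 ≈ 1.9440. Mertens estimate ln ln(197) + 0.2615 ≈ 1.9260.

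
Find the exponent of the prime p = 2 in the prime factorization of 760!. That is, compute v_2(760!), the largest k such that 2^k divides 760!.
v_2(760!) = 754

Legendre's formula: v_p(n!) = Σ_{k ≥ 1} ⌊n / p^k⌋. For p = 2, n = 760, the terms are:
  ⌊760/2^1⌋ = ⌊760/2⌋ = 380
  ⌊760/2^2⌋ = ⌊760/4⌋ = 190
  ⌊760/2^3⌋ = ⌊760/8⌋ = 95
  ⌊760/2^4⌋ = ⌊760/16⌋ = 47
  ⌊760/2^5⌋ = ⌊760/32⌋ = 23
  ⌊760/2^6⌋ = ⌊760/64⌋ = 11
  ⌊760/2^7⌋ = ⌊760/128⌋ = 5
  ⌊760/2^8⌋ = ⌊760/256⌋ = 2
  ⌊760/2^9⌋ = ⌊760/512⌋ = 1
(the next term ⌊760/2^10⌋ = 0, terminating the sum). Summing: v_2(760!) = 380 + 190 + 95 + 47 + 23 + 11 + 5 + 2 + 1 = 754.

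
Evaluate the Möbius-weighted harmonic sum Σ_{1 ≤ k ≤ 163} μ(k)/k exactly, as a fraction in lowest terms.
Σ μ(k)/k = 74505990747655733376890176919471583349281305895342692670863053/5766152219975951659023630035336134306565384015606066319856068810

Values of μ(k) for 1 ≤ k ≤ 163: μ(1) = 1, μ(2) = -1, μ(3) = -1, μ(5) = -1, μ(6) = 1, μ(7) = -1, μ(10) = 1, μ(11) = -1, μ(13) = -1, μ(14) = 1, μ(15) = 1, μ(17) = -1, μ(19) = -1, μ(21) = 1, μ(22) = 1, μ(23) = -1, μ(26) = 1, μ(29) = -1, μ(30) = -1, μ(31) = -1, μ(33) = 1, μ(34) = 1, μ(35) = 1, μ(37) = -1, μ(38) = 1, μ(39) = 1, μ(41) = -1, μ(42) = -1, μ(43) = -1, μ(46) = 1, μ(47) = -1, μ(51) = 1, μ(53) = -1, μ(55) = 1, μ(57) = 1, μ(58) = 1, μ(59) = -1, μ(61) = -1, μ(62) = 1, μ(65) = 1, μ(66) = -1, μ(67) = -1, μ(69) = 1, μ(70) = -1, μ(71) = -1, μ(73) = -1, μ(74) = 1, μ(77) = 1, μ(78) = -1, μ(79) = -1, μ(82) = 1, μ(83) = -1, μ(85) = 1, μ(86) = 1, μ(87) = 1, μ(89) = -1, μ(91) = 1, μ(93) = 1, μ(94) = 1, μ(95) = 1, μ(97) = -1, μ(101) = -1, μ(102) = -1, μ(103) = -1, μ(105) = -1, μ(106) = 1, μ(107) = -1, μ(109) = -1, μ(110) = -1, μ(111) = 1, μ(113) = -1, μ(114) = -1, μ(115) = 1, μ(118) = 1, μ(119) = 1, μ(122) = 1, μ(123) = 1, μ(127) = -1, μ(129) = 1, μ(130) = -1, μ(131) = -1, μ(133) = 1, μ(134) = 1, μ(137) = -1, μ(138) = -1, μ(139) = -1, μ(141) = 1, μ(142) = 1, μ(143) = 1, μ(145) = 1, μ(146) = 1, μ(149) = -1, μ(151) = -1, μ(154) = -1, μ(155) = 1, μ(157) = -1, μ(158) = 1, μ(159) = 1, μ(161) = 1, μ(163) = -1, with μ = 0 on non-squarefree integers. Summing μ(k)/k for k where μ(k) ≠ 0 gives 74505990747655733376890176919471583349281305895342692670863053/5766152219975951659023630035336134306565384015606066319856068810 ≈ 0.0129. (PNT ⟺ this sum → 0 as n → ∞.)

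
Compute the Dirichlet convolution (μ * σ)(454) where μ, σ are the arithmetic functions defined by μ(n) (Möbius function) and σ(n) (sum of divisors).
(μ * σ)(454) = 454

Divisors of 454: [1, 2, 227, 454]. For each d | 454:
  d = 1: μ(1) · σ(454/1) = 1 · 684 = 684
  d = 2: μ(2) · σ(454/2) = -1 · 228 = -228
  d = 227: μ(227) · σ(454/227) = -1 · 3 = -3
  d = 454: μ(454) · σ(454/454) = 1 · 1 = 1
Summing: (μ * σ)(454) = 684 + -228 + -3 + 1 = 454.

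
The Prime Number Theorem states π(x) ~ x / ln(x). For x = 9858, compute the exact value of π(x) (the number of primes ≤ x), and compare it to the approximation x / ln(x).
π(9858) = 1216;  x/ln(x) ≈ 1071.98;  relative error ≈ 11.84%.

Directly count primes up to 9858: π(9858) = 1216. The PNT approximation gives 9858/ln(9858) ≈ 9858/9.19604 ≈ 1071.98. Relative error (π(x) − x/ln(x)) / π(x) ≈ 11.84%; the approximation is known to undercount slightly (Li(x) is a better estimate).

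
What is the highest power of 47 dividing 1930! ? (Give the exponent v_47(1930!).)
v_47(1930!) = 41

Legendre's formula: v_p(n!) = Σ_{k ≥ 1} ⌊n / p^k⌋. For p = 47, n = 1930, the terms are:
  ⌊1930/47^1⌋ = ⌊1930/47⌋ = 41
(the next term ⌊1930/47^2⌋ = 0, terminating the sum). Summing: v_47(1930!) = 41 = 41.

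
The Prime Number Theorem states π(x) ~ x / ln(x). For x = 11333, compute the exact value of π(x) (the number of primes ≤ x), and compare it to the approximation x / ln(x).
π(11333) = 1370;  x/ln(x) ≈ 1213.97;  relative error ≈ 11.39%.

Directly count primes up to 11333: π(11333) = 1370. The PNT approximation gives 11333/ln(11333) ≈ 11333/9.33547 ≈ 1213.97. Relative error (π(x) − x/ln(x)) / π(x) ≈ 11.39%; the approximation is known to undercount slightly (Li(x) is a better estimate).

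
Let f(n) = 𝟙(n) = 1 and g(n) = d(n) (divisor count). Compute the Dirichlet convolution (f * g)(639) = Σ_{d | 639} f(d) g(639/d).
(𝟙 * d)(639) = 18

Divisors of 639: [1, 3, 9, 71, 213, 639]. For each d | 639:
  d = 1: 𝟙(1) · d(639/1) = 1 · 6 = 6
  d = 3: 𝟙(3) · d(639/3) = 1 · 4 = 4
  d = 9: 𝟙(9) · d(639/9) = 1 · 2 = 2
  d = 71: 𝟙(71) · d(639/71) = 1 · 3 = 3
  d = 213: 𝟙(213) · d(639/213) = 1 · 2 = 2
  d = 639: 𝟙(639) · d(639/639) = 1 · 1 = 1
Summing: (𝟙 * d)(639) = 6 + 4 + 2 + 3 + 2 + 1 = 18.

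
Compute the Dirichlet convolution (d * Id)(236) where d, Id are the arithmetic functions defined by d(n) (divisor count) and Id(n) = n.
(d * Id)(236) = 671

Divisors of 236: [1, 2, 4, 59, 118, 236]. For each d | 236:
  d = 1: d(1) · Id(236/1) = 1 · 236 = 236
  d = 2: d(2) · Id(236/2) = 2 · 118 = 236
  d = 4: d(4) · Id(236/4) = 3 · 59 = 177
  d = 59: d(59) · Id(236/59) = 2 · 4 = 8
  d = 118: d(118) · Id(236/118) = 4 · 2 = 8
  d = 236: d(236) · Id(236/236) = 6 · 1 = 6
Summing: (d * Id)(236) = 236 + 236 + 177 + 8 + 8 + 6 = 671.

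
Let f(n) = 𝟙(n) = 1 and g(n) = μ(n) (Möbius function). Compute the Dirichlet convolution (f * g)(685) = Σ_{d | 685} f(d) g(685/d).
(𝟙 * μ)(685) = 0

Divisors of 685: [1, 5, 137, 685]. For each d | 685:
  d = 1: 𝟙(1) · μ(685/1) = 1 · 1 = 1
  d = 5: 𝟙(5) · μ(685/5) = 1 · -1 = -1
  d = 137: 𝟙(137) · μ(685/137) = 1 · -1 = -1
  d = 685: 𝟙(685) · μ(685/685) = 1 · 1 = 1
Summing: (𝟙 * μ)(685) = 1 + -1 + -1 + 1 = 0.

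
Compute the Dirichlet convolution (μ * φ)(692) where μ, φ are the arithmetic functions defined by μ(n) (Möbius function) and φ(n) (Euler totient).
(μ * φ)(692) = 171

Divisors of 692: [1, 2, 4, 173, 346, 692]. For each d | 692:
  d = 1: μ(1) · φ(692/1) = 1 · 344 = 344
  d = 2: μ(2) · φ(692/2) = -1 · 172 = -172
  d = 4: μ(4) · φ(692/4) = 0 · 172 = 0
  d = 173: μ(173) · φ(692/173) = -1 · 2 = -2
  d = 346: μ(346) · φ(692/346) = 1 · 1 = 1
  d = 692: μ(692) · φ(692/692) = 0 · 1 = 0
Summing: (μ * φ)(692) = 344 + -172 + 0 + -2 + 1 + 0 = 171.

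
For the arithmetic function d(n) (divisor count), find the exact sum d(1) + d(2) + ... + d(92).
Σ_{n ≤ 92} d(n) = 435

Compute d(n) for each 1 ≤ n ≤ 92: d(1) = 1, d(2) = 2, d(3) = 2, d(4) = 3, d(5) = 2, d(6) = 4, d(7) = 2, d(8) = 4, d(9) = 3, d(10) = 4, d(11) = 2, d(12) = 6, d(13) = 2, d(14) = 4, d(15) = 4, d(16) = 5, d(17) = 2, d(18) = 6, d(19) = 2, d(20) = 6, d(21) = 4, d(22) = 4, d(23) = 2, d(24) = 8, d(25) = 3, d(26) = 4, d(27) = 4, d(28) = 6, d(29) = 2, d(30) = 8, d(31) = 2, d(32) = 6, d(33) = 4, d(34) = 4, d(35) = 4, d(36) = 9, d(37) = 2, d(38) = 4, d(39) = 4, d(40) = 8, d(41) = 2, d(42) = 8, d(43) = 2, d(44) = 6, d(45) = 6, d(46) = 4, d(47) = 2, d(48) = 10, d(49) = 3, d(50) = 6, d(51) = 4, d(52) = 6, d(53) = 2, d(54) = 8, d(55) = 4, d(56) = 8, d(57) = 4, d(58) = 4, d(59) = 2, d(60) = 12, d(61) = 2, d(62) = 4, d(63) = 6, d(64) = 7, d(65) = 4, d(66) = 8, d(67) = 2, d(68) = 6, d(69) = 4, d(70) = 8, d(71) = 2, d(72) = 12, d(73) = 2, d(74) = 4, d(75) = 6, d(76) = 6, d(77) = 4, d(78) = 8, d(79) = 2, d(80) = 10, d(81) = 5, d(82) = 4, d(83) = 2, d(84) = 12, d(85) = 4, d(86) = 4, d(87) = 4, d(88) = 8, d(89) = 2, d(90) = 12, d(91) = 4, d(92) = 6. Summing all 92 values: 435. (Dirichlet's divisor formula: Σ_{n ≤ x} d(n) = x ln(x) + (2γ − 1) x + O(√x). For x = 92, the asymptotic estimate is ≈ 430.21.)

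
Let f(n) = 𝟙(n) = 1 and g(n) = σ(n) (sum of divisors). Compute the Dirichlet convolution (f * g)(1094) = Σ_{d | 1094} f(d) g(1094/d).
(𝟙 * σ)(1094) = 2196

Divisors of 1094: [1, 2, 547, 1094]. For each d | 1094:
  d = 1: 𝟙(1) · σ(1094/1) = 1 · 1644 = 1644
  d = 2: 𝟙(2) · σ(1094/2) = 1 · 548 = 548
  d = 547: 𝟙(547) · σ(1094/547) = 1 · 3 = 3
  d = 1094: 𝟙(1094) · σ(1094/1094) = 1 · 1 = 1
Summing: (𝟙 * σ)(1094) = 1644 + 548 + 3 + 1 = 2196.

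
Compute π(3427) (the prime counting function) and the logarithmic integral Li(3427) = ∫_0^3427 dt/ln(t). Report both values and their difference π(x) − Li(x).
π(3427) = 480;  Li(3427) ≈ 495.64;  π(x) − Li(x) ≈ -15.64.

Direct count of primes ≤ 3427 gives π(3427) = 480. Numerical evaluation of the logarithmic integral gives Li(3427) ≈ 495.64. The difference π(x) − Li(x) ≈ -15.64 is typically negative for small/moderate x (Li(x) overestimates), though Littlewood's theorem shows this sign changes infinitely often.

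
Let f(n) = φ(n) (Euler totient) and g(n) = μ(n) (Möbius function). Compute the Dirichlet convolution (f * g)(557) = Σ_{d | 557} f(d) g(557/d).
(φ * μ)(557) = 555

Divisors of 557: [1, 557]. For each d | 557:
  d = 1: φ(1) · μ(557/1) = 1 · -1 = -1
  d = 557: φ(557) · μ(557/557) = 556 · 1 = 556
Summing: (φ * μ)(557) = -1 + 556 = 555.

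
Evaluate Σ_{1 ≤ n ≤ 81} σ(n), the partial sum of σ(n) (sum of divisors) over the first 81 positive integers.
Σ_{n ≤ 81} σ(n) = 5435

Compute σ(n) for each 1 ≤ n ≤ 81: σ(1) = 1, σ(2) = 3, σ(3) = 4, σ(4) = 7, σ(5) = 6, σ(6) = 12, σ(7) = 8, σ(8) = 15, σ(9) = 13, σ(10) = 18, σ(11) = 12, σ(12) = 28, σ(13) = 14, σ(14) = 24, σ(15) = 24, σ(16) = 31, σ(17) = 18, σ(18) = 39, σ(19) = 20, σ(20) = 42, σ(21) = 32, σ(22) = 36, σ(23) = 24, σ(24) = 60, σ(25) = 31, σ(26) = 42, σ(27) = 40, σ(28) = 56, σ(29) = 30, σ(30) = 72, σ(31) = 32, σ(32) = 63, σ(33) = 48, σ(34) = 54, σ(35) = 48, σ(36) = 91, σ(37) = 38, σ(38) = 60, σ(39) = 56, σ(40) = 90, σ(41) = 42, σ(42) = 96, σ(43) = 44, σ(44) = 84, σ(45) = 78, σ(46) = 72, σ(47) = 48, σ(48) = 124, σ(49) = 57, σ(50) = 93, σ(51) = 72, σ(52) = 98, σ(53) = 54, σ(54) = 120, σ(55) = 72, σ(56) = 120, σ(57) = 80, σ(58) = 90, σ(59) = 60, σ(60) = 168, σ(61) = 62, σ(62) = 96, σ(63) = 104, σ(64) = 127, σ(65) = 84, σ(66) = 144, σ(67) = 68, σ(68) = 126, σ(69) = 96, σ(70) = 144, σ(71) = 72, σ(72) = 195, σ(73) = 74, σ(74) = 114, σ(75) = 124, σ(76) = 140, σ(77) = 96, σ(78) = 168, σ(79) = 80, σ(80) = 186, σ(81) = 121. Summing all 81 values: 5435. (Average order: Σ_{n ≤ x} σ(n) ~ (π²/12) x². For x = 81, (π²/12)·81² ≈ 5396.21.)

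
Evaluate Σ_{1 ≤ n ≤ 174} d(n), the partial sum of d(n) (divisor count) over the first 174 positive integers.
Σ_{n ≤ 174} d(n) = 927

Compute d(n) for each 1 ≤ n ≤ 174: d(1) = 1, d(2) = 2, d(3) = 2, d(4) = 3, d(5) = 2, d(6) = 4, d(7) = 2, d(8) = 4, d(9) = 3, d(10) = 4, d(11) = 2, d(12) = 6, d(13) = 2, d(14) = 4, d(15) = 4, d(16) = 5, d(17) = 2, d(18) = 6, d(19) = 2, d(20) = 6, d(21) = 4, d(22) = 4, d(23) = 2, d(24) = 8, d(25) = 3, d(26) = 4, d(27) = 4, d(28) = 6, d(29) = 2, d(30) = 8, d(31) = 2, d(32) = 6, d(33) = 4, d(34) = 4, d(35) = 4, d(36) = 9, d(37) = 2, d(38) = 4, d(39) = 4, d(40) = 8, d(41) = 2, d(42) = 8, d(43) = 2, d(44) = 6, d(45) = 6, d(46) = 4, d(47) = 2, d(48) = 10, d(49) = 3, d(50) = 6, d(51) = 4, d(52) = 6, d(53) = 2, d(54) = 8, d(55) = 4, d(56) = 8, d(57) = 4, d(58) = 4, d(59) = 2, d(60) = 12, d(61) = 2, d(62) = 4, d(63) = 6, d(64) = 7, d(65) = 4, d(66) = 8, d(67) = 2, d(68) = 6, d(69) = 4, d(70) = 8, d(71) = 2, d(72) = 12, d(73) = 2, d(74) = 4, d(75) = 6, d(76) = 6, d(77) = 4, d(78) = 8, d(79) = 2, d(80) = 10, d(81) = 5, d(82) = 4, d(83) = 2, d(84) = 12, d(85) = 4, d(86) = 4, d(87) = 4, d(88) = 8, d(89) = 2, d(90) = 12, d(91) = 4, d(92) = 6, d(93) = 4, d(94) = 4, d(95) = 4, d(96) = 12, d(97) = 2, d(98) = 6, d(99) = 6, d(100) = 9, d(101) = 2, d(102) = 8, d(103) = 2, d(104) = 8, d(105) = 8, d(106) = 4, d(107) = 2, d(108) = 12, d(109) = 2, d(110) = 8, d(111) = 4, d(112) = 10, d(113) = 2, d(114) = 8, d(115) = 4, d(116) = 6, d(117) = 6, d(118) = 4, d(119) = 4, d(120) = 16, d(121) = 3, d(122) = 4, d(123) = 4, d(124) = 6, d(125) = 4, d(126) = 12, d(127) = 2, d(128) = 8, d(129) = 4, d(130) = 8, d(131) = 2, d(132) = 12, d(133) = 4, d(134) = 4, d(135) = 8, d(136) = 8, d(137) = 2, d(138) = 8, d(139) = 2, d(140) = 12, d(141) = 4, d(142) = 4, d(143) = 4, d(144) = 15, d(145) = 4, d(146) = 4, d(147) = 6, d(148) = 6, d(149) = 2, d(150) = 12, d(151) = 2, d(152) = 8, d(153) = 6, d(154) = 8, d(155) = 4, d(156) = 12, d(157) = 2, d(158) = 4, d(159) = 4, d(160) = 12, d(161) = 4, d(162) = 10, d(163) = 2, d(164) = 6, d(165) = 8, d(166) = 4, d(167) = 2, d(168) = 16, d(169) = 3, d(170) = 8, d(171) = 6, d(172) = 6, d(173) = 2, d(174) = 8. Summing all 174 values: 927. (Dirichlet's divisor formula: Σ_{n ≤ x} d(n) = x ln(x) + (2γ − 1) x + O(√x). For x = 174, the asymptotic estimate is ≈ 924.55.)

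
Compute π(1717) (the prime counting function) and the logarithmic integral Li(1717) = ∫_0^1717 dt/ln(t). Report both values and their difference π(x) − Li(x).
π(1717) = 267;  Li(1717) ≈ 277.21;  π(x) − Li(x) ≈ -10.21.

Direct count of primes ≤ 1717 gives π(1717) = 267. Numerical evaluation of the logarithmic integral gives Li(1717) ≈ 277.21. The difference π(x) − Li(x) ≈ -10.21 is typically negative for small/moderate x (Li(x) overestimates), though Littlewood's theorem shows this sign changes infinitely often.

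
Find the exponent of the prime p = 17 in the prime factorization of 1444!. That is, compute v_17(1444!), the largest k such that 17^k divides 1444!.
v_17(1444!) = 88

Legendre's formula: v_p(n!) = Σ_{k ≥ 1} ⌊n / p^k⌋. For p = 17, n = 1444, the terms are:
  ⌊1444/17^1⌋ = ⌊1444/17⌋ = 84
  ⌊1444/17^2⌋ = ⌊1444/289⌋ = 4
(the next term ⌊1444/17^3⌋ = 0, terminating the sum). Summing: v_17(1444!) = 84 + 4 = 88.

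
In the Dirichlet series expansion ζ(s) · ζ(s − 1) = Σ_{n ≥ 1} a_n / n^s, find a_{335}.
σ(335) = 408

In the product (Σ m^0/m^s)(Σ k / k^s) = Σ (Σ_{d | n} d) / n^s, the coefficient of 1/n^s is σ(n) = Σ_{d | n} d. For n = 335, divisors are [1, 5, 67, 335]; summing: σ(335) = 408.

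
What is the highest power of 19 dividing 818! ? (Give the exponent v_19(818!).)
v_19(818!) = 45

Legendre's formula: v_p(n!) = Σ_{k ≥ 1} ⌊n / p^k⌋. For p = 19, n = 818, the terms are:
  ⌊818/19^1⌋ = ⌊818/19⌋ = 43
  ⌊818/19^2⌋ = ⌊818/361⌋ = 2
(the next term ⌊818/19^3⌋ = 0, terminating the sum). Summing: v_19(818!) = 43 + 2 = 45.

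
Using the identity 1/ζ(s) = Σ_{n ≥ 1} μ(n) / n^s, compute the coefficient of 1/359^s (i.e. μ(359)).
μ(359) = -1

Factor n = 359 = 359. μ(n) = 0 if any exponent ≥ 2 (not squarefree); otherwise μ(n) = (−1)^{ω(n)} where ω(n) is the number of distinct prime factors. Applying: μ(359) = -1.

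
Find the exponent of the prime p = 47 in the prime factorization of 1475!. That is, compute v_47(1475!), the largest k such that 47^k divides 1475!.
v_47(1475!) = 31

Legendre's formula: v_p(n!) = Σ_{k ≥ 1} ⌊n / p^k⌋. For p = 47, n = 1475, the terms are:
  ⌊1475/47^1⌋ = ⌊1475/47⌋ = 31
(the next term ⌊1475/47^2⌋ = 0, terminating the sum). Summing: v_47(1475!) = 31 = 31.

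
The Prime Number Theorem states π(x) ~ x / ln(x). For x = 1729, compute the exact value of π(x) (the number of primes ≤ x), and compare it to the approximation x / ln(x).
π(1729) = 269;  x/ln(x) ≈ 231.92;  relative error ≈ 13.79%.

Directly count primes up to 1729: π(1729) = 269. The PNT approximation gives 1729/ln(1729) ≈ 1729/7.45530 ≈ 231.92. Relative error (π(x) − x/ln(x)) / π(x) ≈ 13.79%; the approximation is known to undercount slightly (Li(x) is a better estimate).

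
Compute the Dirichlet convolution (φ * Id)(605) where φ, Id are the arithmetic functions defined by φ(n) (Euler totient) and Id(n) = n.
(φ * Id)(605) = 3069

Divisors of 605: [1, 5, 11, 55, 121, 605]. For each d | 605:
  d = 1: φ(1) · Id(605/1) = 1 · 605 = 605
  d = 5: φ(5) · Id(605/5) = 4 · 121 = 484
  d = 11: φ(11) · Id(605/11) = 10 · 55 = 550
  d = 55: φ(55) · Id(605/55) = 40 · 11 = 440
  d = 121: φ(121) · Id(605/121) = 110 · 5 = 550
  d = 605: φ(605) · Id(605/605) = 440 · 1 = 440
Summing: (φ * Id)(605) = 605 + 484 + 550 + 440 + 550 + 440 = 3069.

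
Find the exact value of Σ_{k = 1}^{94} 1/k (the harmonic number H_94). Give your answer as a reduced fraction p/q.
H_94 = 3684269126502577787295988888472646995861/718766754945489455304472257065075294400

Direct summation: H_94 = 1 + 1/2 + ... + 1/94. The least common denominator is lcm(1, ..., 94) = 718766754945489455304472257065075294400; over this denominator the numerator is 718766754945489455304472257065075294400 + 359383377472744727652236128532537647200 + 239588918315163151768157419021691764800 + 179691688736372363826118064266268823600 + 143753350989097891060894451413015058880 + 119794459157581575884078709510845882400 + 102680964992212779329210322437867899200 + 89845844368186181913059032133134411800 + 79862972771721050589385806340563921600 + 71876675494548945530447225706507529440 + 65342432267771768664042932460461390400 + 59897229578790787942039354755422941200 + 55289750380422265792651712081928868800 + 51340482496106389664605161218933949600 + 47917783663032630353631483804338352960 + 44922922184093090956529516066567205900 + 42280397349734673841439544533239723200 + 39931486385860525294692903170281960800 + 37829829207657339752866960898161857600 + 35938337747274472765223612853253764720 + 34226988330737593109736774145955966400 + 32671216133885884332021466230230695200 + 31250728475890845882803141611525012800 + 29948614789395393971019677377711470600 + 28750670197819578212178890282603011776 + 27644875190211132896325856040964434400 + 26620990923907016863128602113521307200 + 25670241248053194832302580609466974800 + 24785060515361705355326629553968113600 + 23958891831516315176815741902169176480 + 23186024353080305009821685711776622400 + 22461461092046545478264758033283602950 + 21780810755923922888014310820153796800 + 21140198674867336920719772266619861600 + 20536192998442555865842064487573579840 + 19965743192930262647346451585140980400 + 19426128512040255548769520461218251200 + 18914914603828669876433480449080928800 + 18429916793474088597550570693976289600 + 17969168873637236382611806426626882360 + 17530896462085108665962737977196958400 + 17113494165368796554868387072977983200 + 16715505928964871053592378071280820800 + 16335608066942942166010733115115347600 + 15972594554344210117877161268112784320 + 15625364237945422941401570805762506400 + 15292909679691265006478133129044155200 + 14974307394697696985509838688855735300 + 14668709284601825618458617491123985600 + 14375335098909789106089445141301505888 + 14093465783244891280479848177746574400 + 13822437595105566448162928020482217200 + 13561636885763951986876835038963684800 + 13310495461953508431564301056760653600 + 13068486453554353732808586492092278080 + 12835120624026597416151290304733487400 + 12609943069219113250955653632720619200 + 12392530257680852677663314776984056800 + 12182487371957448394991055204492801600 + 11979445915758157588407870951084588240 + 11783061556483433693515938640411070400 + 11593012176540152504910842855888311200 + 11408996110245864369912258048651988800 + 11230730546023272739132379016641801475 + 11057950076084453158530342416385773760 + 10890405377961961444007155410076898400 + 10727862014111782914992123239777243200 + 10570099337433668460359886133309930800 + 10416909491963615294267713870508337600 + 10268096499221277932921032243786789920 + 10123475421767457116964397986832046400 + 9982871596465131323673225792570490200 + 9846119930760129524718798041987332800 + 9713064256020127774384760230609125600 + 9583556732606526070726296760867670592 + 9457457301914334938216740224540464400 + 9334633181110252666291847494351627200 + 9214958396737044298775285346988144800 + 9098313353740372851955345026140193600 + 8984584436818618191305903213313441180 + 8873663641302338954376200704507102400 + 8765448231042554332981368988598479200 + 8659840421029993437403280205603316800 + 8556747082684398277434193536488991600 + 8456079469946934768287908906647944640 + 8357752964482435526796189035640410400 + 8261686838453901785108876517989371200 + 8167804033471471083005366557557673800 + 8076030954443701744994070304101969600 + 7986297277172105058938580634056392160 + 7898535768631752256093101725989838400 + 7812682118972711470700785402881253200 + 7728674784360101669940561903925540800 + 7646454839845632503239066564522077600 = 3684269126502577787295988888472646995861, so H_94 = 3684269126502577787295988888472646995861/718766754945489455304472257065075294400 (already in lowest terms) ≈ 5.12582. (The PNT-adjacent estimate ln(94) + γ ≈ 5.12051 matches within O(1/n).)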